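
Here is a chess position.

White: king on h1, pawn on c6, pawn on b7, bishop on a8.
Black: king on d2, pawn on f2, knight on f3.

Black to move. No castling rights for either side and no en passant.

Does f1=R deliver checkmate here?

After f1=R: white king on h1; in check: yes, from the black rook on f1.
White has 1 legal reply: Kg2.
In check but a legal move exists → not checkmate.

no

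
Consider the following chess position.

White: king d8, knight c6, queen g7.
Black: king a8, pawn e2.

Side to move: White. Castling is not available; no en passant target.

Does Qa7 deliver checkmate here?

yes

After Qa7: black king on a8; in check: yes, from the white queen on a7.
King squares — a7: attacked by Nc6; b7: attacked by Qa7; b8: attacked by Nc6.
Black has no legal moves → checkmate.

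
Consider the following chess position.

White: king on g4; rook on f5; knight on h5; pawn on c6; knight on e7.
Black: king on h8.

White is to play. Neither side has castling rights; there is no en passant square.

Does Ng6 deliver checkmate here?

no

After Ng6: black king on h8; in check: yes, from the white knight on g6.
Black has 2 legal replies: Kg8, Kh7.
In check but a legal move exists → not checkmate.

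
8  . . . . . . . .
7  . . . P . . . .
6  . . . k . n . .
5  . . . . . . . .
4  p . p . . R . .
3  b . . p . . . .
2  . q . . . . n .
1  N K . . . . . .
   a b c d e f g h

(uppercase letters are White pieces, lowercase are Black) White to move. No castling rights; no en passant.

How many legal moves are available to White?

0

White to move; king on b1.
In check: yes, from the black queen on b2.
Legal moves: none.
Count: 0.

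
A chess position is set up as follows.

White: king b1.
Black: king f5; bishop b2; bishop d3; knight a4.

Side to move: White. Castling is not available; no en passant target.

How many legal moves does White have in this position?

White to move; king on b1.
In check: yes, from the black bishop on d3.
Legal moves: Ka2.
Count: 1.

1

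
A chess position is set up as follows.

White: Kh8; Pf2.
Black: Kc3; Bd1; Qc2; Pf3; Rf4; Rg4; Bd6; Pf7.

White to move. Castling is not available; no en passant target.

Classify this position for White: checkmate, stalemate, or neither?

stalemate

White to move; white king on h8.
In check: no.
King squares — g7: attacked by Rg4; h7: attacked by Qc2; g8: attacked by Rg4.
Legal moves for White: none.
Not in check and no legal moves → stalemate.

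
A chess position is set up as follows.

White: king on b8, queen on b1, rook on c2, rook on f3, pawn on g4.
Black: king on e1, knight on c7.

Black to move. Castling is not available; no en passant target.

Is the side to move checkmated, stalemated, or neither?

Black to move; black king on e1.
In check: yes, from the white queen on b1.
King squares — d1: attacked by Qb1; f1: attacked by Qb1; d2: attacked by Rc2; e2: attacked by Rc2; f2: attacked by Rc2.
Legal moves for Black: none.
In check with no legal moves → checkmate.

checkmate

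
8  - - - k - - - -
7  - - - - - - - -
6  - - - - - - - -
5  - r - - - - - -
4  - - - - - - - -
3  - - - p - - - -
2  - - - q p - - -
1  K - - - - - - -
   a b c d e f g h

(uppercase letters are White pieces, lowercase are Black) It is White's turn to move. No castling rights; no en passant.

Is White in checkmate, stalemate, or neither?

stalemate

White to move; white king on a1.
In check: no.
King squares — b1: attacked by Rb5; a2: attacked by Qd2; b2: attacked by Qd2.
Legal moves for White: none.
Not in check and no legal moves → stalemate.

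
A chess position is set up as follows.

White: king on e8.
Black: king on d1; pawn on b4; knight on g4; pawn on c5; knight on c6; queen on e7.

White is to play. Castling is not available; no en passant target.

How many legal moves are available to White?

White to move; king on e8.
In check: yes, from the black queen on e7.
Legal moves: none.
Count: 0.

0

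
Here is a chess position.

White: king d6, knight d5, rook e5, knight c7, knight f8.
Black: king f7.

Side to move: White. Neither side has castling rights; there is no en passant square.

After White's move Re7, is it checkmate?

After Re7: black king on f7; in check: yes, from the white rook on e7.
Black has 2 legal replies: Kg8, Kxf8.
In check but a legal move exists → not checkmate.

no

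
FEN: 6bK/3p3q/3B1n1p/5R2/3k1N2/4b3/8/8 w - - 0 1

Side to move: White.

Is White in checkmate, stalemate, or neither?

White to move; white king on h8.
In check: yes, from the black queen on h7.
King squares — g7: attacked by Qh7; h7: attacked by Nf6; g8: attacked by Nf6.
Legal moves for White: none.
In check with no legal moves → checkmate.

checkmate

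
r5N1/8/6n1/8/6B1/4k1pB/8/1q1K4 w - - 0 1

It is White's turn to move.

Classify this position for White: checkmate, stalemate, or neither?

checkmate

White to move; white king on d1.
In check: yes, from the black queen on b1.
King squares — c1: attacked by Qb1; e1: attacked by Qb1; c2: attacked by Qb1; d2: attacked by Ke3; e2: attacked by Ke3.
Legal moves for White: none.
In check with no legal moves → checkmate.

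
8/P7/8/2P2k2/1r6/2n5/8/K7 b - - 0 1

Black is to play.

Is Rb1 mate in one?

After Rb1: white king on a1; in check: yes, from the black rook on b1.
King squares — b1: attacked by Nc3; a2: attacked by Nc3; b2: attacked by Rb1.
White has no legal moves → checkmate.

yes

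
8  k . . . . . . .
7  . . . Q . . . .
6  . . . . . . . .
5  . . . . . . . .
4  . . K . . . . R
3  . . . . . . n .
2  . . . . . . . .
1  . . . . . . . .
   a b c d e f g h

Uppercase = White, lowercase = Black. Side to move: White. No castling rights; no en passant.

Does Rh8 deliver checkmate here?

After Rh8: black king on a8; in check: yes, from the white rook on h8.
King squares — a7: attacked by Qd7; b7: attacked by Qd7; b8: attacked by Rh8.
Black has no legal moves → checkmate.

yes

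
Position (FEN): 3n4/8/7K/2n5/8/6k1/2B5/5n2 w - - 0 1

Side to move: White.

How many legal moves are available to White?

14

White to move; king on h6.
In check: no.
Legal moves: Kh7, Kg7, Kg6, Kh5, Kg5, Bh7, Bg6, Bf5, Be4, Ba4, Bd3, Bb3, Bd1, Bb1.
Count: 14.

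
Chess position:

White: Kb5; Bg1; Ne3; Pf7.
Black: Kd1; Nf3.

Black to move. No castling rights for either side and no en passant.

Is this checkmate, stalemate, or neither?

neither

Black to move; black king on d1.
In check: yes, from the white knight on e3.
Legal moves for Black: Ke2, Kd2, Ke1, Kc1.
Black is in check but has 4 legal moves → neither.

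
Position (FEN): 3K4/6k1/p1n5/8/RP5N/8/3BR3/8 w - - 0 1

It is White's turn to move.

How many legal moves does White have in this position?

4

White to move; king on d8.
In check: yes, from the black knight on c6.
Legal moves: Ke8, Kc8, Kd7, Kc7.
Count: 4.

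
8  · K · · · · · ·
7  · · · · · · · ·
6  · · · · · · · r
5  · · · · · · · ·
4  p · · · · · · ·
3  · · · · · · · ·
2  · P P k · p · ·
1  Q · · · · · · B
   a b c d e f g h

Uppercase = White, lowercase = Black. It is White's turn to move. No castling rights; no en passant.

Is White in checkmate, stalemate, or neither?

White to move; white king on b8.
In check: no.
Legal moves for White include: Kc8, Ka8, Kc7, Kb7, Ka7, Ba8, Bb7, Bc6, Bd5, Be4, Bf3, Bg2, Qxa4, Qa3, Qa2, Qg1, Qf1, Qe1+, ... (list truncated; more exist).
White has legal moves and is not in check → neither.

neither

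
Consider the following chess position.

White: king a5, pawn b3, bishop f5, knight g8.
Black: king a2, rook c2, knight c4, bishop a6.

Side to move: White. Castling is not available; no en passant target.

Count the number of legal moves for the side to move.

4

White to move; king on a5.
In check: yes, from the black knight on c4.
Legal moves: Kxa6, Kb4, Ka4, bxc4.
Count: 4.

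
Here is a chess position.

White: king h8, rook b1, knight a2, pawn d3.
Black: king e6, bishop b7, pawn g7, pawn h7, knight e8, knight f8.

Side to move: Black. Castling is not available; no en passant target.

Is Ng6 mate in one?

no

After Ng6: white king on h8; in check: yes, from the black knight on g6.
White has 2 legal replies: Kg8, Kxh7.
In check but a legal move exists → not checkmate.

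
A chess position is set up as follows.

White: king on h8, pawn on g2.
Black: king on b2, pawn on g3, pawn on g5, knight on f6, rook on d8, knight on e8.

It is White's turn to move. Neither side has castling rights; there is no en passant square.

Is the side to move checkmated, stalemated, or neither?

White to move; white king on h8.
In check: no.
King squares — g7: attacked by Ne8; h7: attacked by Nf6; g8: attacked by Nf6.
Legal moves for White: none.
Not in check and no legal moves → stalemate.

stalemate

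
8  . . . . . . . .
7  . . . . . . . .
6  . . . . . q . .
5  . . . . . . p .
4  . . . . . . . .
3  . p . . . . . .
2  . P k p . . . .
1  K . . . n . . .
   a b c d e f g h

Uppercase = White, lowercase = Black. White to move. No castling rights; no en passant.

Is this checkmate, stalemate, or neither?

stalemate

White to move; white king on a1.
In check: no.
King squares — b1: attacked by Kc2; a2: attacked by Pb3; b2: own pawn.
Legal moves for White: none.
Not in check and no legal moves → stalemate.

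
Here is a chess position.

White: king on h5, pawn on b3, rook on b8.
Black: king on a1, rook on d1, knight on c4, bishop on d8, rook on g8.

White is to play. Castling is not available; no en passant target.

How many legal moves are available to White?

White to move; king on h5.
In check: no.
Legal moves: Rxd8, Rc8, Ra8+, Rb7, Rb6, Rb5, Rb4, Kh6, bxc4, b4.
Count: 10.

10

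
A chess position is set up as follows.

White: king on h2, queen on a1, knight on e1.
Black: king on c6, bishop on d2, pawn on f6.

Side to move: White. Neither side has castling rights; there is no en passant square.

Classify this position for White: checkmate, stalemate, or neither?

neither

White to move; white king on h2.
In check: no.
Legal moves for White include: Kh3, Kg3, Kg2, Kh1, Kg1, Nf3, Nd3, Ng2, Nc2, Qa8+, Qa7, Qxf6+, Qa6+, Qe5, Qa5, Qd4, Qa4+, Qc3+, ... (list truncated; more exist).
White has legal moves and is not in check → neither.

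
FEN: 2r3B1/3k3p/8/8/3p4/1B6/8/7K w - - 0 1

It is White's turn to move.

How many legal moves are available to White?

White to move; king on h1.
In check: no.
Legal moves: Bxh7, Bgf7, Bge6+, Bgd5, Bgc4, Bbf7, Bbe6+, Bbd5, Bbc4, Ba4+, Bc2, Ba2, Bd1, Kh2, Kg2, Kg1.
Count: 16.

16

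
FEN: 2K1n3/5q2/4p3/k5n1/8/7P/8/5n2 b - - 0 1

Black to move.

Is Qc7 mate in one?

After Qc7: white king on c8; in check: yes, from the black queen on c7.
King squares — b7: attacked by Qc7; c7: attacked by Ne8; d7: attacked by Qc7; b8: attacked by Qc7; d8: attacked by Qc7.
White has no legal moves → checkmate.

yes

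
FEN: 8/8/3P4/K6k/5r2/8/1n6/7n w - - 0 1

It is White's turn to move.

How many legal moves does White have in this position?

4

White to move; king on a5.
In check: no.
Legal moves: Kb6, Ka6, Kb5, d7.
Count: 4.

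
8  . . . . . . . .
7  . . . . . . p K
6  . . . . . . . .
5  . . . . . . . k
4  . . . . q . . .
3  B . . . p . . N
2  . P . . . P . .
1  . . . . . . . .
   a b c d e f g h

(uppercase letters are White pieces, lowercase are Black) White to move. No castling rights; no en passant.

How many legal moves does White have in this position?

White to move; king on h7.
In check: yes, from the black queen on e4.
Legal moves: Kh8, Kg8, Kxg7.
Count: 3.

3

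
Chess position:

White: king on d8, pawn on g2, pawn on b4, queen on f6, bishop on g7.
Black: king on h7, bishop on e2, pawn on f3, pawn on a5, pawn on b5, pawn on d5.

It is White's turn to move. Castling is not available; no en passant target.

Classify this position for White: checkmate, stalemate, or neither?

White to move; white king on d8.
In check: no.
Legal moves for White include: Ke8, Kc8, Ke7, Kd7, Kc7, Bh8, Bf8, Bh6, Qf8, Qf7, Qe7, Qh6+, Qg6+, Qe6, Qd6, Qc6, Qb6, Qa6, ... (list truncated; more exist).
White has legal moves and is not in check → neither.

neither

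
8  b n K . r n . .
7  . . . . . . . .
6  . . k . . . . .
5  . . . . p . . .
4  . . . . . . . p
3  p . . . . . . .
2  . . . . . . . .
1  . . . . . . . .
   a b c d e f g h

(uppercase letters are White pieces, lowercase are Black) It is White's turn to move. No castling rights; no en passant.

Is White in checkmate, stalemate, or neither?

checkmate

White to move; white king on c8.
In check: yes, from the black rook on e8.
King squares — b7: attacked by Kc6; c7: attacked by Kc6; d7: attacked by Kc6; b8: attacked by Re8; d8: attacked by Re8.
Legal moves for White: none.
In check with no legal moves → checkmate.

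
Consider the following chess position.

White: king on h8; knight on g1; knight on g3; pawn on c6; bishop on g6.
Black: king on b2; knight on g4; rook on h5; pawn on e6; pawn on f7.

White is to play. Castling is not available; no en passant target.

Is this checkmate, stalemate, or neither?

White to move; white king on h8.
In check: yes, from the black rook on h5.
Legal moves for White: Kg8, Kg7, Bh7, Bxh5, Nxh5.
White is in check but has 5 legal moves → neither.

neither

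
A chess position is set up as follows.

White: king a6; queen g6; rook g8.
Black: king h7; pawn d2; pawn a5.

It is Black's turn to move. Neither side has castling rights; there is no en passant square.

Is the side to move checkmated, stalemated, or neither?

checkmate

Black to move; black king on h7.
In check: yes, from the white queen on g6.
King squares — g6: attacked by Rg8; h6: attacked by Qg6; g7: attacked by Qg6; g8: attacked by Qg6; h8: attacked by Rg8.
Legal moves for Black: none.
In check with no legal moves → checkmate.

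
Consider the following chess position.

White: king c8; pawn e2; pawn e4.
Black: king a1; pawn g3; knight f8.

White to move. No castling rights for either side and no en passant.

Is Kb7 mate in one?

no

After Kb7: black king on a1; in check: no.
Black is not in check, so this cannot be checkmate.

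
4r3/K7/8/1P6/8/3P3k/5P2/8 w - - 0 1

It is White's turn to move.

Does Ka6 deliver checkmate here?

no

After Ka6: black king on h3; in check: no.
Black is not in check, so this cannot be checkmate.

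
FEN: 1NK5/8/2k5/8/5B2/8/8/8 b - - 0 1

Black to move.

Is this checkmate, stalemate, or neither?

neither

Black to move; black king on c6.
In check: yes, from the white knight on b8.
Legal moves for Black: Kb6, Kd5, Kc5, Kb5.
Black is in check but has 4 legal moves → neither.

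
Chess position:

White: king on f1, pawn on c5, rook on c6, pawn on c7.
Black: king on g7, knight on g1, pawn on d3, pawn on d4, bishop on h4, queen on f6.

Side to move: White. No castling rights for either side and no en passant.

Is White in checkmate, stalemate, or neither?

White to move; white king on f1.
In check: yes, from the black queen on f6.
Legal moves for White: Kg2, Kxg1, Rxf6.
White is in check but has 3 legal moves → neither.

neither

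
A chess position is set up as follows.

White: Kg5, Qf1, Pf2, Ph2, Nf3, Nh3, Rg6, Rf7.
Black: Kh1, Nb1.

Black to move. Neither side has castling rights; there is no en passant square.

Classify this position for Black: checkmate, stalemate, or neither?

Black to move; black king on h1.
In check: yes, from the white queen on f1.
King squares — g1: attacked by Qf1; g2: attacked by Qf1; h2: attacked by Nf3.
Legal moves for Black: none.
In check with no legal moves → checkmate.

checkmate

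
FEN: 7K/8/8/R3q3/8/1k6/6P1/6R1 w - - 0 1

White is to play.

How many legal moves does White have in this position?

3

White to move; king on h8.
In check: yes, from the black queen on e5.
Legal moves: Kg8, Kh7, Rxe5.
Count: 3.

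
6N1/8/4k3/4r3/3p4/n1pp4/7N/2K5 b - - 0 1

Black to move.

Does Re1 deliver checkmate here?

After Re1: white king on c1; in check: yes, from the black rook on e1.
King squares — b1: attacked by Re1; d1: attacked by Re1; b2: attacked by Pc3; c2: attacked by Na3; d2: attacked by Pc3.
White has no legal moves → checkmate.

yes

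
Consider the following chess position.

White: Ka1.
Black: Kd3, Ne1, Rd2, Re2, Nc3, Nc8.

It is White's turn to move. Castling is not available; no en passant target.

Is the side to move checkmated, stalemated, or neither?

stalemate

White to move; white king on a1.
In check: no.
King squares — b1: attacked by Nc3; a2: attacked by Rd2; b2: attacked by Rd2.
Legal moves for White: none.
Not in check and no legal moves → stalemate.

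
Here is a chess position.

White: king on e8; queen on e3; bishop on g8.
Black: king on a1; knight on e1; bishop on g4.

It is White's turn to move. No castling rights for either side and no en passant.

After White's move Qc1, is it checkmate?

After Qc1: black king on a1; in check: yes, from the white queen on c1.
King squares — b1: attacked by Qc1; a2: attacked by Bg8; b2: attacked by Qc1.
Black has no legal moves → checkmate.

yes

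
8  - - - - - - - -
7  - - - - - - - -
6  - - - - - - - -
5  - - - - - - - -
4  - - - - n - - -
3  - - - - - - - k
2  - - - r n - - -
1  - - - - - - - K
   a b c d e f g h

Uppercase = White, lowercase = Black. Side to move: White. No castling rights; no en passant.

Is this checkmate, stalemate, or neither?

White to move; white king on h1.
In check: no.
King squares — g1: attacked by Ne2; g2: attacked by Kh3; h2: attacked by Kh3.
Legal moves for White: none.
Not in check and no legal moves → stalemate.

stalemate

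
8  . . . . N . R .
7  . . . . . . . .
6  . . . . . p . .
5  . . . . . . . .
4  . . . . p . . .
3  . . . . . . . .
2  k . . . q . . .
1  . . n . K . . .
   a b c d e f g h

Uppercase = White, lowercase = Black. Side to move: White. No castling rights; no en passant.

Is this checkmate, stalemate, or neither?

checkmate

White to move; white king on e1.
In check: yes, from the black queen on e2.
King squares — d1: attacked by Qe2; f1: attacked by Qe2; d2: attacked by Qe2; e2: attacked by Nc1; f2: attacked by Qe2.
Legal moves for White: none.
In check with no legal moves → checkmate.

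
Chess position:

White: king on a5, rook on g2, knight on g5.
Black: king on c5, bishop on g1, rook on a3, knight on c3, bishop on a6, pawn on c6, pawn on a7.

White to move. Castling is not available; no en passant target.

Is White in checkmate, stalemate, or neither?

checkmate

White to move; white king on a5.
In check: yes, from the black rook on a3.
King squares — a4: attacked by Ra3; b4: attacked by Kc5; b5: attacked by Nc3; a6: attacked by Ra3; b6: attacked by Kc5.
Legal moves for White: none.
In check with no legal moves → checkmate.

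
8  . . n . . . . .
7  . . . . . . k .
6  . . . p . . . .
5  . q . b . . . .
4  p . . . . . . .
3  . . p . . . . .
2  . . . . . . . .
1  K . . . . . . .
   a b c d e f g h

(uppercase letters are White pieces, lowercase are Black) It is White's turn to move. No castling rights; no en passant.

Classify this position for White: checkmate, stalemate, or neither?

White to move; white king on a1.
In check: no.
King squares — b1: attacked by Qb5; a2: attacked by Bd5; b2: attacked by Pc3.
Legal moves for White: none.
Not in check and no legal moves → stalemate.

stalemate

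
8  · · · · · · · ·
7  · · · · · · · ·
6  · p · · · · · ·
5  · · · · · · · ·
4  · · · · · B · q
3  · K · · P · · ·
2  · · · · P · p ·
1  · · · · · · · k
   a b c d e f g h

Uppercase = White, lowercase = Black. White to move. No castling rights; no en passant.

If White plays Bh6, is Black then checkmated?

After Bh6: black king on h1; in check: no.
Black is not in check, so this cannot be checkmate.

no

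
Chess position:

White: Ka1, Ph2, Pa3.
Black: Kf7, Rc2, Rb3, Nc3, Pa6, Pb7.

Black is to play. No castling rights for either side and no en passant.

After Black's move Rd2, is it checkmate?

After Rd2: white king on a1; in check: no.
White is not in check, so this cannot be checkmate.

no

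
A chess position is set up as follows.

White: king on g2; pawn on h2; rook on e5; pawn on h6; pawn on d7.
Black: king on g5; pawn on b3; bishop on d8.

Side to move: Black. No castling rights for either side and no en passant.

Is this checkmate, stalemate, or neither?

Black to move; black king on g5.
In check: yes, from the white rook on e5.
King squares — f4: available; g4: available; h4: available; f5: attacked by Re5; h5: attacked by Re5; f6: available; g6: available; h6: available.
Legal moves for Black: Kxh6, Kg6, Kf6, Kh4, Kg4, Kf4.
Black is in check but has 6 legal moves → neither.

neither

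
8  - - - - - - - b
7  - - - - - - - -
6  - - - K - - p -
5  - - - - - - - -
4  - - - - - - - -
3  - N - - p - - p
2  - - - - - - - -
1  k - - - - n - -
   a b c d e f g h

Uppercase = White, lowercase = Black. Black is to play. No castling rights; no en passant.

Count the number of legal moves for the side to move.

3

Black to move; king on a1.
In check: yes, from the white knight on b3.
Legal moves: Kb2, Ka2, Kb1.
Count: 3.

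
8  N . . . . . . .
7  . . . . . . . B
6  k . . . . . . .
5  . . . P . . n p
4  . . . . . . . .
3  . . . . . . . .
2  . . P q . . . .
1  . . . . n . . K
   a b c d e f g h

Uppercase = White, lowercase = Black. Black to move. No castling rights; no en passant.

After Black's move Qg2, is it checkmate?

After Qg2: white king on h1; in check: yes, from the black queen on g2.
King squares — g1: attacked by Qg2; g2: attacked by Ne1; h2: attacked by Qg2.
White has no legal moves → checkmate.

yes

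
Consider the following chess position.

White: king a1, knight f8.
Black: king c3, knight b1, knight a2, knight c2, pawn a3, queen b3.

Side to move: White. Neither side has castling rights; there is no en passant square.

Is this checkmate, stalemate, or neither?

checkmate

White to move; white king on a1.
In check: yes, from the black knight on c2.
King squares — b1: attacked by Qb3; a2: attacked by Qb3; b2: attacked by Pa3.
Legal moves for White: none.
In check with no legal moves → checkmate.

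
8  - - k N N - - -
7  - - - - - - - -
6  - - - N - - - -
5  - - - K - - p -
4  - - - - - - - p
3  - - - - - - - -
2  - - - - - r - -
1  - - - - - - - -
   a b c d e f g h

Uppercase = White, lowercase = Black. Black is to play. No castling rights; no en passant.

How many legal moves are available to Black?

Black to move; king on c8.
In check: yes, from the white knight on d6.
Legal moves: Kxd8, Kb8, Kd7.
Count: 3.

3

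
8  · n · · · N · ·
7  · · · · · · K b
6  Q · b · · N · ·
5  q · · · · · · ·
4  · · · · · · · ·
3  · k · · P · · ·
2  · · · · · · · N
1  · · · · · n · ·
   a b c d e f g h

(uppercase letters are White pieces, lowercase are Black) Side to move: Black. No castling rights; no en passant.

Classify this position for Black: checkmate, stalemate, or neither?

neither

Black to move; black king on b3.
In check: no.
Legal moves for Black include: Nd7, Nxa6, Bg8, Bg6, Bf5, Bhe4, Bd3, Bc2, Bb1, Be8, Ba8, Bd7, Bb7, Bd5, Bb5, Bce4, Ba4, Bf3, ... (list truncated; more exist).
Black has legal moves and is not in check → neither.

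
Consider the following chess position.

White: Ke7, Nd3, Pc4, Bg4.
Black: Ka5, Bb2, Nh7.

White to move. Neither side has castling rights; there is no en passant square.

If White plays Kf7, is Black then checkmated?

no

After Kf7: black king on a5; in check: no.
Black is not in check, so this cannot be checkmate.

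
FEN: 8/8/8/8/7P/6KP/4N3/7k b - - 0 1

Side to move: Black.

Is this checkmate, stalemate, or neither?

Black to move; black king on h1.
In check: no.
King squares — g1: attacked by Ne2; g2: attacked by Kg3; h2: attacked by Kg3.
Legal moves for Black: none.
Not in check and no legal moves → stalemate.

stalemate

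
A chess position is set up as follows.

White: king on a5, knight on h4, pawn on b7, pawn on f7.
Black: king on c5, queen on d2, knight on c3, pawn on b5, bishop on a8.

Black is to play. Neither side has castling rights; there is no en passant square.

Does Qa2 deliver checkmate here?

yes

After Qa2: white king on a5; in check: yes, from the black queen on a2.
King squares — a4: attacked by Qa2; b4: attacked by Kc5; b5: attacked by Nc3; a6: attacked by Qa2; b6: attacked by Kc5.
White has no legal moves → checkmate.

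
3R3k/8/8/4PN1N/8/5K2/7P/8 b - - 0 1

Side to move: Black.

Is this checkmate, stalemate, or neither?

Black to move; black king on h8.
In check: yes, from the white rook on d8.
King squares — g7: attacked by Nf5; h7: available; g8: attacked by Rd8.
Legal moves for Black: Kh7.
Black is in check but has 1 legal move → neither.

neither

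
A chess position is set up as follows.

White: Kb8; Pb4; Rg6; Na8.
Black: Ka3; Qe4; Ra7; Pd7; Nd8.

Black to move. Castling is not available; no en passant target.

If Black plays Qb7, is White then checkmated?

After Qb7: white king on b8; in check: yes, from the black queen on b7.
King squares — a7: attacked by Qb7; b7: attacked by Ra7; c7: attacked by Qb7; a8: own knight; c8: attacked by Qb7.
White has no legal moves → checkmate.

yes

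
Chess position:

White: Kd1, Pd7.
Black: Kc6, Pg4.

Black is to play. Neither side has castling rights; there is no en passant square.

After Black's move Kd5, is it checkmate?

After Kd5: white king on d1; in check: no.
White is not in check, so this cannot be checkmate.

no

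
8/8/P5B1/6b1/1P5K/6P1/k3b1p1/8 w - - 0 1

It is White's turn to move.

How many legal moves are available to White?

White to move; king on h4.
In check: yes, from the black bishop on g5.
Legal moves: Kxg5, Kh3.
Count: 2.

2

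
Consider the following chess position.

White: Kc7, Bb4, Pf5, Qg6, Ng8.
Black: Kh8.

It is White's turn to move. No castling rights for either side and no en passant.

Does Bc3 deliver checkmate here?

After Bc3: black king on h8; in check: yes, from the white bishop on c3.
King squares — g7: attacked by Bc3; h7: attacked by Qg6; g8: attacked by Qg6.
Black has no legal moves → checkmate.

yes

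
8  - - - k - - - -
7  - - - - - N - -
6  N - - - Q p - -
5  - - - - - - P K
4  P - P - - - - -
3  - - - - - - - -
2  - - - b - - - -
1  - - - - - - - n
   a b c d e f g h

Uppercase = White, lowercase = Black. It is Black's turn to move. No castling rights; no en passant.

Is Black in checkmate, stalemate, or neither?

checkmate

Black to move; black king on d8.
In check: yes, from the white knight on f7.
King squares — c7: attacked by Na6; d7: attacked by Qe6; e7: attacked by Qe6; c8: attacked by Qe6; e8: attacked by Qe6.
Legal moves for Black: none.
In check with no legal moves → checkmate.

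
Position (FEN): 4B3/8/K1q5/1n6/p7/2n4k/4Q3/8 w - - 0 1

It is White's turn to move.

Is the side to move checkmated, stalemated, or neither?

neither

White to move; white king on a6.
In check: yes, from the black queen on c6.
King squares — a5: available; b5: attacked by Nc3; b6: attacked by Qc6; a7: attacked by Nb5; b7: attacked by Qc6.
Legal moves for White: Ka5, Bxc6.
White is in check but has 2 legal moves → neither.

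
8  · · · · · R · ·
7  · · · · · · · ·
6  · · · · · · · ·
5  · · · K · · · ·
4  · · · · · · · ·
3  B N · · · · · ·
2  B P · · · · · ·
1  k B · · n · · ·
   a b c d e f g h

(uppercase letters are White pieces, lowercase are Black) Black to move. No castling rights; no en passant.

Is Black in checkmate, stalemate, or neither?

checkmate

Black to move; black king on a1.
In check: yes, from the white knight on b3.
King squares — b1: attacked by Ba2; a2: attacked by Bb1; b2: attacked by Ba3.
Legal moves for Black: none.
In check with no legal moves → checkmate.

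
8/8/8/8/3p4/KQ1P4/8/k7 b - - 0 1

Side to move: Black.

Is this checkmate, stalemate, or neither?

Black to move; black king on a1.
In check: no.
King squares — b1: attacked by Qb3; a2: attacked by Ka3; b2: attacked by Ka3.
Legal moves for Black: none.
Not in check and no legal moves → stalemate.

stalemate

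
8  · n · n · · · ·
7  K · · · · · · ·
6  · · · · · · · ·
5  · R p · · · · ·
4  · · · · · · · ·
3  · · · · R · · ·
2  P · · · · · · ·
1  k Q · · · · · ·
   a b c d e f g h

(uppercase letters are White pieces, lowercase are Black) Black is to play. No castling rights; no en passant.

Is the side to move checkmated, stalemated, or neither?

checkmate

Black to move; black king on a1.
In check: yes, from the white queen on b1.
King squares — b1: attacked by Rb5; a2: attacked by Qb1; b2: attacked by Qb1.
Legal moves for Black: none.
In check with no legal moves → checkmate.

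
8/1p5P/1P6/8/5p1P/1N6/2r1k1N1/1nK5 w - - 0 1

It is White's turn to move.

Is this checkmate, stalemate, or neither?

neither

White to move; white king on c1.
In check: yes, from the black rook on c2.
Legal moves for White: Kxc2, Kxb1.
White is in check but has 2 legal moves → neither.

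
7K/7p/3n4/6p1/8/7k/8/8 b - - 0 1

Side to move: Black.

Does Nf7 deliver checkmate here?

After Nf7: white king on h8; in check: yes, from the black knight on f7.
White has 3 legal replies: Kg8, Kxh7, Kg7.
In check but a legal move exists → not checkmate.

no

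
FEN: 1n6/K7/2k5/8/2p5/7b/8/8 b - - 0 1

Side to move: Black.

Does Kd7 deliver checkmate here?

After Kd7: white king on a7; in check: no.
White is not in check, so this cannot be checkmate.

no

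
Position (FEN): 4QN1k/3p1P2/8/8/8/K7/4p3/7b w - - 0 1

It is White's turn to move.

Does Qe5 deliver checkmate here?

After Qe5: black king on h8; in check: yes, from the white queen on e5.
King squares — g7: attacked by Qe5; h7: attacked by Nf8; g8: attacked by Pf7.
Black has no legal moves → checkmate.

yes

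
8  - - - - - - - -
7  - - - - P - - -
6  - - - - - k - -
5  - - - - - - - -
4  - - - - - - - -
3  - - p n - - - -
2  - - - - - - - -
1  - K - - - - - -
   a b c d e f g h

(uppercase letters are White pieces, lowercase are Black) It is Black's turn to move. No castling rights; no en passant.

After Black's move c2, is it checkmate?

no

After c2: white king on b1; in check: yes, from the black pawn on c2.
White has 3 legal replies: Kxc2, Ka2, Ka1.
In check but a legal move exists → not checkmate.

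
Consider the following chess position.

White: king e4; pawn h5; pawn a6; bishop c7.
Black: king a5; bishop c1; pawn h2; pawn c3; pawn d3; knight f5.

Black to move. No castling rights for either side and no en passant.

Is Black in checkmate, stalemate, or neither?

neither

Black to move; black king on a5.
In check: yes, from the white bishop on c7.
Legal moves for Black: Kxa6, Kb5, Kb4, Ka4.
Black is in check but has 4 legal moves → neither.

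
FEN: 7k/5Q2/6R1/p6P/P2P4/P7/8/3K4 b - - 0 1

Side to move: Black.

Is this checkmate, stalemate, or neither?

Black to move; black king on h8.
In check: no.
King squares — g7: attacked by Rg6; h7: attacked by Qf7; g8: attacked by Rg6.
Legal moves for Black: none.
Not in check and no legal moves → stalemate.

stalemate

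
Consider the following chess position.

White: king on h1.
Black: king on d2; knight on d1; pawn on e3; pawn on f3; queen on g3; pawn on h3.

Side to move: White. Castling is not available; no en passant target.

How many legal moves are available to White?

0

White to move; king on h1.
In check: no.
Legal moves: none.
Count: 0.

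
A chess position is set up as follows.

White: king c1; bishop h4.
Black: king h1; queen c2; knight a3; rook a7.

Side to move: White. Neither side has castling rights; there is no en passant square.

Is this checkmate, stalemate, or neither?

White to move; white king on c1.
In check: yes, from the black queen on c2.
King squares — b1: attacked by Qc2; d1: attacked by Qc2; b2: attacked by Qc2; c2: attacked by Na3; d2: attacked by Qc2.
Legal moves for White: none.
In check with no legal moves → checkmate.

checkmate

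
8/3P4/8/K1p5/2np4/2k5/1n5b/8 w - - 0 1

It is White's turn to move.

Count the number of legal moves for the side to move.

2

White to move; king on a5.
In check: yes, from the black knight on c4.
Legal moves: Ka6, Kb5.
Count: 2.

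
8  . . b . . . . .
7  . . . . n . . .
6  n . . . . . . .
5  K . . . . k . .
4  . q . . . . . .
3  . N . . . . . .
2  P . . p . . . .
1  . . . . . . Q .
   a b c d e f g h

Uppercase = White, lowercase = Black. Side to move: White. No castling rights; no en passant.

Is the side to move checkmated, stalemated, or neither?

White to move; white king on a5.
In check: yes, from the black queen on b4.
King squares — a4: attacked by Qb4; b4: attacked by Na6; b5: attacked by Qb4; a6: attacked by Bc8; b6: attacked by Qb4.
Legal moves for White: none.
In check with no legal moves → checkmate.

checkmate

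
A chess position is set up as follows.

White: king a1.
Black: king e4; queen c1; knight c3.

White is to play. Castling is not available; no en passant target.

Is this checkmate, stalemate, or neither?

checkmate

White to move; white king on a1.
In check: yes, from the black queen on c1.
King squares — b1: attacked by Qc1; a2: attacked by Nc3; b2: attacked by Qc1.
Legal moves for White: none.
In check with no legal moves → checkmate.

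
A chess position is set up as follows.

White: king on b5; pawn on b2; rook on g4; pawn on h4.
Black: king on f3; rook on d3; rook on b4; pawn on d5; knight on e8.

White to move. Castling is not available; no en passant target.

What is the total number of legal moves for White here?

6

White to move; king on b5.
In check: yes, from the black rook on b4.
Legal moves: Kc6, Ka6, Kc5, Ka5, Kxb4, Rxb4.
Count: 6.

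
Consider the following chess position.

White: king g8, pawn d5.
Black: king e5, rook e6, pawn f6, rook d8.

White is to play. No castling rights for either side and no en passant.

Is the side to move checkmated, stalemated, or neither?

White to move; white king on g8.
In check: yes, from the black rook on d8.
King squares — f7: available; g7: available; h7: available; f8: attacked by Rd8; h8: attacked by Rd8.
Legal moves for White: Kh7, Kg7, Kf7.
White is in check but has 3 legal moves → neither.

neither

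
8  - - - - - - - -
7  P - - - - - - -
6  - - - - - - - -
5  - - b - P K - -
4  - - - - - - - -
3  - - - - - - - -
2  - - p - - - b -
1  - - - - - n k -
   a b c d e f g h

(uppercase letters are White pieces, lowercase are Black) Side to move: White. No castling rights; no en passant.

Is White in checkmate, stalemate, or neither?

neither

White to move; white king on f5.
In check: no.
Legal moves for White: Kg6, Kf6, Ke6, Kg5, Kg4, Kf4, a8=Q, a8=R, a8=B, a8=N, e6.
White has 11 legal moves and is not in check → neither.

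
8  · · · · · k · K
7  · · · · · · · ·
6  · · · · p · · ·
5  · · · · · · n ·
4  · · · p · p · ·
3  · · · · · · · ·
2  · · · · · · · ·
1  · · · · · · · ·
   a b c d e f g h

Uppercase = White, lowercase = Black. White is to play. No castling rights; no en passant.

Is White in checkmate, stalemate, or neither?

stalemate

White to move; white king on h8.
In check: no.
King squares — g7: attacked by Kf8; h7: attacked by Ng5; g8: attacked by Kf8.
Legal moves for White: none.
Not in check and no legal moves → stalemate.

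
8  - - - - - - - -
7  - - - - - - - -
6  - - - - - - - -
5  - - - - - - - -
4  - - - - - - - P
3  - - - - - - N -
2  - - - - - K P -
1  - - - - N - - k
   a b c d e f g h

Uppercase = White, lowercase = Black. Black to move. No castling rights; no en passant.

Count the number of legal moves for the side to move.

1

Black to move; king on h1.
In check: yes, from the white knight on g3.
Legal moves: Kh2.
Count: 1.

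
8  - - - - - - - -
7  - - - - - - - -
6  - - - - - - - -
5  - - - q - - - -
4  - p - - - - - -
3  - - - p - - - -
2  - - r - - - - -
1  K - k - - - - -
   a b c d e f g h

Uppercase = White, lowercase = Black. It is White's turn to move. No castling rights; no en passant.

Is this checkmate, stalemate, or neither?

White to move; white king on a1.
In check: no.
King squares — b1: attacked by Kc1; a2: attacked by Rc2; b2: attacked by Kc1.
Legal moves for White: none.
Not in check and no legal moves → stalemate.

stalemate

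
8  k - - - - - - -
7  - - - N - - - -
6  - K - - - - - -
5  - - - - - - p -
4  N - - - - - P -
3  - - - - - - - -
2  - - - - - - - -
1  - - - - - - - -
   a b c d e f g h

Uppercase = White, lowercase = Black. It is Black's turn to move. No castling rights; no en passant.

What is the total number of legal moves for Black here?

0

Black to move; king on a8.
In check: no.
Legal moves: none.
Count: 0.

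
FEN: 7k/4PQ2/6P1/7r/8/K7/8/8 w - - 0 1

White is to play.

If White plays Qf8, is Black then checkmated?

After Qf8: black king on h8; in check: yes, from the white queen on f8.
King squares — g7: attacked by Qf8; h7: attacked by Pg6; g8: attacked by Qf8.
Black has no legal moves → checkmate.

yes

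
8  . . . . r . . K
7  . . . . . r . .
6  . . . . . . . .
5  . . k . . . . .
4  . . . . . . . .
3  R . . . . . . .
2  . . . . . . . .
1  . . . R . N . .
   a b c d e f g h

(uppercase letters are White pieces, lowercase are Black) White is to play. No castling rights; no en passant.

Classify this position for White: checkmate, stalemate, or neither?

White to move; white king on h8.
In check: yes, from the black rook on e8.
King squares — g7: attacked by Rf7; h7: attacked by Rf7; g8: attacked by Re8.
Legal moves for White: none.
In check with no legal moves → checkmate.

checkmate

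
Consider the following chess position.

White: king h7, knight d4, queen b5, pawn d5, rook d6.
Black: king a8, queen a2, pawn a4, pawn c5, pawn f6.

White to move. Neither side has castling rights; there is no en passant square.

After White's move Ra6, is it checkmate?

After Ra6: black king on a8; in check: yes, from the white rook on a6.
King squares — a7: attacked by Ra6; b7: attacked by Qb5; b8: attacked by Qb5.
Black has no legal moves → checkmate.

yes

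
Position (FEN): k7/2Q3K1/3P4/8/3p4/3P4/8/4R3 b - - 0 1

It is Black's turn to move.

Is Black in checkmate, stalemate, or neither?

Black to move; black king on a8.
In check: no.
King squares — a7: attacked by Qc7; b7: attacked by Qc7; b8: attacked by Qc7.
Legal moves for Black: none.
Not in check and no legal moves → stalemate.

stalemate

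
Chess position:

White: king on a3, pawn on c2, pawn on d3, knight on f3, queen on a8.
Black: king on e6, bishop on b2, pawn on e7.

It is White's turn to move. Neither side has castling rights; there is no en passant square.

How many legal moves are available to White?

White to move; king on a3.
In check: yes, from the black bishop on b2.
Legal moves: Kb4, Ka4, Kb3, Kxb2, Ka2.
Count: 5.

5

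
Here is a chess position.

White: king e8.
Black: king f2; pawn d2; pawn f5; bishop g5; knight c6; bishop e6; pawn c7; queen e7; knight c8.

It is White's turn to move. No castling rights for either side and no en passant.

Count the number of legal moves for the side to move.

White to move; king on e8.
In check: yes, from the black queen on e7.
Legal moves: none.
Count: 0.

0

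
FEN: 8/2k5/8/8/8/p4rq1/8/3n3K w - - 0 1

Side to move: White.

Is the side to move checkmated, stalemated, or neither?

White to move; white king on h1.
In check: no.
King squares — g1: attacked by Qg3; g2: attacked by Qg3; h2: attacked by Qg3.
Legal moves for White: none.
Not in check and no legal moves → stalemate.

stalemate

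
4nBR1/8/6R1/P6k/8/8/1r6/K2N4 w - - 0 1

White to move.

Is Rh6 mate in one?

yes

After Rh6: black king on h5; in check: yes, from the white rook on h6.
King squares — g4: attacked by Rg8; h4: attacked by Rh6; g5: attacked by Rg8; g6: attacked by Rh6; h6: attacked by Bf8.
Black has no legal moves → checkmate.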